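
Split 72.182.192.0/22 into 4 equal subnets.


New prefix = 22 + 2 = 24
Each subnet has 256 addresses
  72.182.192.0/24
  72.182.193.0/24
  72.182.194.0/24
  72.182.195.0/24
Subnets: 72.182.192.0/24, 72.182.193.0/24, 72.182.194.0/24, 72.182.195.0/24


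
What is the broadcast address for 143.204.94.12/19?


Network: 143.204.64.0/19
Host bits = 13
Set all host bits to 1:
Broadcast: 143.204.95.255


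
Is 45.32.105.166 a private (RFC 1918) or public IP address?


RFC 1918 private ranges:
  10.0.0.0/8 (10.0.0.0 - 10.255.255.255)
  172.16.0.0/12 (172.16.0.0 - 172.31.255.255)
  192.168.0.0/16 (192.168.0.0 - 192.168.255.255)
Public (not in any RFC 1918 range)


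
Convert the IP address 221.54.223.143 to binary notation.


221 = 11011101
54 = 00110110
223 = 11011111
143 = 10001111
Binary: 11011101.00110110.11011111.10001111


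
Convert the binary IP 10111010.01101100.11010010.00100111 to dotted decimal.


10111010 = 186
01101100 = 108
11010010 = 210
00100111 = 39
IP: 186.108.210.39


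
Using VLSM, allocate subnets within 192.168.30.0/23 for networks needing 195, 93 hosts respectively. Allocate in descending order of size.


195 hosts -> /24 (254 usable): 192.168.30.0/24
93 hosts -> /25 (126 usable): 192.168.31.0/25
Allocation: 192.168.30.0/24 (195 hosts, 254 usable); 192.168.31.0/25 (93 hosts, 126 usable)


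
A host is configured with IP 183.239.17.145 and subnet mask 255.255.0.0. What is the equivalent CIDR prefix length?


Binary: 11111111.11111111.00000000.00000000
Count leading 1s
Prefix: /16


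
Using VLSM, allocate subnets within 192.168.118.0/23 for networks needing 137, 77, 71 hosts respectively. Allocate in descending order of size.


137 hosts -> /24 (254 usable): 192.168.118.0/24
77 hosts -> /25 (126 usable): 192.168.119.0/25
71 hosts -> /25 (126 usable): 192.168.119.128/25
Allocation: 192.168.118.0/24 (137 hosts, 254 usable); 192.168.119.0/25 (77 hosts, 126 usable); 192.168.119.128/25 (71 hosts, 126 usable)


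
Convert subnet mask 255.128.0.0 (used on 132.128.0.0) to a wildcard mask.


Subnet mask: 255.128.0.0
Wildcard = 255.255.255.255 - subnet mask
255 - 255 = 0
255 - 128 = 127
255 - 0 = 255
255 - 0 = 255
Wildcard: 0.127.255.255


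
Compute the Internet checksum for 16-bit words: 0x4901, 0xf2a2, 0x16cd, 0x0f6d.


Sum all words (with carry folding):
+ 0x4901 = 0x4901
+ 0xf2a2 = 0x3ba4
+ 0x16cd = 0x5271
+ 0x0f6d = 0x61de
One's complement: ~0x61de
Checksum = 0x9e21


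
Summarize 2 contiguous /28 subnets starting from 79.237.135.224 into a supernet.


Original prefix: /28
Number of subnets: 2 = 2^1
New prefix = 28 - 1 = 27
Supernet: 79.237.135.224/27


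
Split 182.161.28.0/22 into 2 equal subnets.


New prefix = 22 + 1 = 23
Each subnet has 512 addresses
  182.161.28.0/23
  182.161.30.0/23
Subnets: 182.161.28.0/23, 182.161.30.0/23


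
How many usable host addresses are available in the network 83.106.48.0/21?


Host bits = 32 - 21 = 11
Total addresses = 2^11 = 2048
Usable = total - 2 (network and broadcast)
Usable hosts: 2046


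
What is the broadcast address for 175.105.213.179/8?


Network: 175.0.0.0/8
Host bits = 24
Set all host bits to 1:
Broadcast: 175.255.255.255


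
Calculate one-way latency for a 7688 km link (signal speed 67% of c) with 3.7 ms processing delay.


Speed = 0.67 * 3e5 km/s = 201000 km/s
Propagation delay = 7688 / 201000 = 0.0382 s = 38.2488 ms
Processing delay = 3.7 ms
Total one-way latency = 41.9488 ms


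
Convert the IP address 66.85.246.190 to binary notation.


66 = 01000010
85 = 01010101
246 = 11110110
190 = 10111110
Binary: 01000010.01010101.11110110.10111110


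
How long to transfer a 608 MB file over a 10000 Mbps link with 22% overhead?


Effective throughput = 10000 * (1 - 22/100) = 7800 Mbps
File size in Mb = 608 * 8 = 4864 Mb
Time = 4864 / 7800
Time = 0.6236 seconds


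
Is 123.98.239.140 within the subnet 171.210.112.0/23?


Subnet network: 171.210.112.0
Test IP AND mask: 123.98.238.0
No, 123.98.239.140 is not in 171.210.112.0/23


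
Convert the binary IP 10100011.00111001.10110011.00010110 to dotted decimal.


10100011 = 163
00111001 = 57
10110011 = 179
00010110 = 22
IP: 163.57.179.22


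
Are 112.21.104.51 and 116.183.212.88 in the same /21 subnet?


Mask: 255.255.248.0
112.21.104.51 AND mask = 112.21.104.0
116.183.212.88 AND mask = 116.183.208.0
No, different subnets (112.21.104.0 vs 116.183.208.0)


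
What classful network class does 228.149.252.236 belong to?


First octet: 228
Binary: 11100100
1110xxxx -> Class D (224-239)
Class D (multicast), default mask N/A


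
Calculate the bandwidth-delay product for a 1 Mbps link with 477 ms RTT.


BDP = bandwidth * RTT
= 1 Mbps * 477 ms
= 1 * 1e6 * 477 / 1000 bits
= 477000 bits
= 59625 bytes
= 58.2275 KB
BDP = 477000 bits (59625 bytes)


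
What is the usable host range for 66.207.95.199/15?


Network: 66.206.0.0
Broadcast: 66.207.255.255
First usable = network + 1
Last usable = broadcast - 1
Range: 66.206.0.1 to 66.207.255.254


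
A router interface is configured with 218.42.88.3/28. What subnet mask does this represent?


/28 means 28 network bits, 4 host bits
Binary: 11111111111111111111111111110000
Mask: 255.255.255.240


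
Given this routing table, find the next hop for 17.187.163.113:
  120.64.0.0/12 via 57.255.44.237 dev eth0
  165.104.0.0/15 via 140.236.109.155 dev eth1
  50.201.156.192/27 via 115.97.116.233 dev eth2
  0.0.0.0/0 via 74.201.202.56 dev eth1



Longest prefix match for 17.187.163.113:
  /12 120.64.0.0: no
  /15 165.104.0.0: no
  /27 50.201.156.192: no
  /0 0.0.0.0: MATCH
Selected: next-hop 74.201.202.56 via eth1 (matched /0)


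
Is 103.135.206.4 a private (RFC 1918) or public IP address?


RFC 1918 private ranges:
  10.0.0.0/8 (10.0.0.0 - 10.255.255.255)
  172.16.0.0/12 (172.16.0.0 - 172.31.255.255)
  192.168.0.0/16 (192.168.0.0 - 192.168.255.255)
Public (not in any RFC 1918 range)


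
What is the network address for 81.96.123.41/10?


IP:   01010001.01100000.01111011.00101001
Mask: 11111111.11000000.00000000.00000000
AND operation:
Net:  01010001.01000000.00000000.00000000
Network: 81.64.0.0/10


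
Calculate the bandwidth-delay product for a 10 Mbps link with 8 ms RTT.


BDP = bandwidth * RTT
= 10 Mbps * 8 ms
= 10 * 1e6 * 8 / 1000 bits
= 80000 bits
= 10000 bytes
= 9.7656 KB
BDP = 80000 bits (10000 bytes)


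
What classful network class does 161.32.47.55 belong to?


First octet: 161
Binary: 10100001
10xxxxxx -> Class B (128-191)
Class B, default mask 255.255.0.0 (/16)


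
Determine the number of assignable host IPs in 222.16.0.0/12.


Host bits = 32 - 12 = 20
Total addresses = 2^20 = 1048576
Usable = total - 2 (network and broadcast)
Usable hosts: 1048574


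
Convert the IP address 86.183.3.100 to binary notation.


86 = 01010110
183 = 10110111
3 = 00000011
100 = 01100100
Binary: 01010110.10110111.00000011.01100100


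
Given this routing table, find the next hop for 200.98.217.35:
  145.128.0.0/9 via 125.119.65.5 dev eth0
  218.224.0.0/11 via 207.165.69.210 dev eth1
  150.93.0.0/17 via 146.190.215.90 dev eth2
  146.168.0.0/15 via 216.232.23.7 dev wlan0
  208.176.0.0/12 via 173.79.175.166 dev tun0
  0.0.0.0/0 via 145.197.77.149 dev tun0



Longest prefix match for 200.98.217.35:
  /9 145.128.0.0: no
  /11 218.224.0.0: no
  /17 150.93.0.0: no
  /15 146.168.0.0: no
  /12 208.176.0.0: no
  /0 0.0.0.0: MATCH
Selected: next-hop 145.197.77.149 via tun0 (matched /0)


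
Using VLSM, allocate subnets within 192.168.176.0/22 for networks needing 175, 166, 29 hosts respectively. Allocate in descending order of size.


175 hosts -> /24 (254 usable): 192.168.176.0/24
166 hosts -> /24 (254 usable): 192.168.177.0/24
29 hosts -> /27 (30 usable): 192.168.178.0/27
Allocation: 192.168.176.0/24 (175 hosts, 254 usable); 192.168.177.0/24 (166 hosts, 254 usable); 192.168.178.0/27 (29 hosts, 30 usable)


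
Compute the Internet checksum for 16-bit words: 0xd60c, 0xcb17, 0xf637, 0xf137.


Sum all words (with carry folding):
+ 0xd60c = 0xd60c
+ 0xcb17 = 0xa124
+ 0xf637 = 0x975c
+ 0xf137 = 0x8894
One's complement: ~0x8894
Checksum = 0x776b


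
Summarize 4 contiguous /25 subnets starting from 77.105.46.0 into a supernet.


Original prefix: /25
Number of subnets: 4 = 2^2
New prefix = 25 - 2 = 23
Supernet: 77.105.46.0/23


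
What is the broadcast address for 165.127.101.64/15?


Network: 165.126.0.0/15
Host bits = 17
Set all host bits to 1:
Broadcast: 165.127.255.255


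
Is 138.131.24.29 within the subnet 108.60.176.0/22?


Subnet network: 108.60.176.0
Test IP AND mask: 138.131.24.0
No, 138.131.24.29 is not in 108.60.176.0/22


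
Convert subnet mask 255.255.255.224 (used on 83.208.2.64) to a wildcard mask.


Subnet mask: 255.255.255.224
Wildcard = 255.255.255.255 - subnet mask
255 - 255 = 0
255 - 255 = 0
255 - 255 = 0
255 - 224 = 31
Wildcard: 0.0.0.31


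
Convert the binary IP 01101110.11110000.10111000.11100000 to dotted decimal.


01101110 = 110
11110000 = 240
10111000 = 184
11100000 = 224
IP: 110.240.184.224


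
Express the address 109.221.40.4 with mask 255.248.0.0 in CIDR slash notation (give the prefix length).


Binary: 11111111.11111000.00000000.00000000
Count leading 1s
Prefix: /13


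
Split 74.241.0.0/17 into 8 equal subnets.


New prefix = 17 + 3 = 20
Each subnet has 4096 addresses
  74.241.0.0/20
  74.241.16.0/20
  74.241.32.0/20
  74.241.48.0/20
  74.241.64.0/20
  74.241.80.0/20
  74.241.96.0/20
  74.241.112.0/20
Subnets: 74.241.0.0/20, 74.241.16.0/20, 74.241.32.0/20, 74.241.48.0/20, 74.241.64.0/20, 74.241.80.0/20, 74.241.96.0/20, 74.241.112.0/20


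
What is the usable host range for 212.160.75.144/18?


Network: 212.160.64.0
Broadcast: 212.160.127.255
First usable = network + 1
Last usable = broadcast - 1
Range: 212.160.64.1 to 212.160.127.254


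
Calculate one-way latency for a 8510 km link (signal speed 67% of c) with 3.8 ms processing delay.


Speed = 0.67 * 3e5 km/s = 201000 km/s
Propagation delay = 8510 / 201000 = 0.0423 s = 42.3383 ms
Processing delay = 3.8 ms
Total one-way latency = 46.1383 ms


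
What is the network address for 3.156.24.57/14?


IP:   00000011.10011100.00011000.00111001
Mask: 11111111.11111100.00000000.00000000
AND operation:
Net:  00000011.10011100.00000000.00000000
Network: 3.156.0.0/14


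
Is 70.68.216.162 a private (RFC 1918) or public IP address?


RFC 1918 private ranges:
  10.0.0.0/8 (10.0.0.0 - 10.255.255.255)
  172.16.0.0/12 (172.16.0.0 - 172.31.255.255)
  192.168.0.0/16 (192.168.0.0 - 192.168.255.255)
Public (not in any RFC 1918 range)


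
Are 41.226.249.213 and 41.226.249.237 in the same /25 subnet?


Mask: 255.255.255.128
41.226.249.213 AND mask = 41.226.249.128
41.226.249.237 AND mask = 41.226.249.128
Yes, same subnet (41.226.249.128)


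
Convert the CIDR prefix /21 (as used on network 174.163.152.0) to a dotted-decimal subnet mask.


/21 means 21 network bits, 11 host bits
Binary: 11111111111111111111100000000000
Mask: 255.255.248.0


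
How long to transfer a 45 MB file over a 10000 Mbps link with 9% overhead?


Effective throughput = 10000 * (1 - 9/100) = 9100 Mbps
File size in Mb = 45 * 8 = 360 Mb
Time = 360 / 9100
Time = 0.0396 seconds


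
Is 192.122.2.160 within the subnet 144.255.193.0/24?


Subnet network: 144.255.193.0
Test IP AND mask: 192.122.2.0
No, 192.122.2.160 is not in 144.255.193.0/24


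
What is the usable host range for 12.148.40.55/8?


Network: 12.0.0.0
Broadcast: 12.255.255.255
First usable = network + 1
Last usable = broadcast - 1
Range: 12.0.0.1 to 12.255.255.254


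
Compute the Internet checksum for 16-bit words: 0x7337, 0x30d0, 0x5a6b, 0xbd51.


Sum all words (with carry folding):
+ 0x7337 = 0x7337
+ 0x30d0 = 0xa407
+ 0x5a6b = 0xfe72
+ 0xbd51 = 0xbbc4
One's complement: ~0xbbc4
Checksum = 0x443b


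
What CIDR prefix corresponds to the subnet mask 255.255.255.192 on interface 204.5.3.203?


Binary: 11111111.11111111.11111111.11000000
Count leading 1s
Prefix: /26


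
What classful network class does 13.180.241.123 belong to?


First octet: 13
Binary: 00001101
0xxxxxxx -> Class A (1-126)
Class A, default mask 255.0.0.0 (/8)


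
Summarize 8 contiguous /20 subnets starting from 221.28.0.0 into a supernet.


Original prefix: /20
Number of subnets: 8 = 2^3
New prefix = 20 - 3 = 17
Supernet: 221.28.0.0/17


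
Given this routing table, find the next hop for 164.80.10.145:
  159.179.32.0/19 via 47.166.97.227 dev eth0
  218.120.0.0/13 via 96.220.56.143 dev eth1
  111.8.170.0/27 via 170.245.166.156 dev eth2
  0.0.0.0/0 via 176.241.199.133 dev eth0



Longest prefix match for 164.80.10.145:
  /19 159.179.32.0: no
  /13 218.120.0.0: no
  /27 111.8.170.0: no
  /0 0.0.0.0: MATCH
Selected: next-hop 176.241.199.133 via eth0 (matched /0)


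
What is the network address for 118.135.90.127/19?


IP:   01110110.10000111.01011010.01111111
Mask: 11111111.11111111.11100000.00000000
AND operation:
Net:  01110110.10000111.01000000.00000000
Network: 118.135.64.0/19


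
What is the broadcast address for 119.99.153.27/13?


Network: 119.96.0.0/13
Host bits = 19
Set all host bits to 1:
Broadcast: 119.103.255.255


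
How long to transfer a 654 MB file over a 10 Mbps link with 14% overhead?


Effective throughput = 10 * (1 - 14/100) = 8.6 Mbps
File size in Mb = 654 * 8 = 5232 Mb
Time = 5232 / 8.6
Time = 608.3721 seconds


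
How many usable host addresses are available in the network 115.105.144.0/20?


Host bits = 32 - 20 = 12
Total addresses = 2^12 = 4096
Usable = total - 2 (network and broadcast)
Usable hosts: 4094


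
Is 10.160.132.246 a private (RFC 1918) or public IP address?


RFC 1918 private ranges:
  10.0.0.0/8 (10.0.0.0 - 10.255.255.255)
  172.16.0.0/12 (172.16.0.0 - 172.31.255.255)
  192.168.0.0/16 (192.168.0.0 - 192.168.255.255)
Private (in 10.0.0.0/8)


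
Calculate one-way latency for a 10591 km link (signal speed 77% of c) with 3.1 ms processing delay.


Speed = 0.77 * 3e5 km/s = 231000 km/s
Propagation delay = 10591 / 231000 = 0.0458 s = 45.8485 ms
Processing delay = 3.1 ms
Total one-way latency = 48.9485 ms


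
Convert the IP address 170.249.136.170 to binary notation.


170 = 10101010
249 = 11111001
136 = 10001000
170 = 10101010
Binary: 10101010.11111001.10001000.10101010


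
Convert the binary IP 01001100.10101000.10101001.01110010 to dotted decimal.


01001100 = 76
10101000 = 168
10101001 = 169
01110010 = 114
IP: 76.168.169.114


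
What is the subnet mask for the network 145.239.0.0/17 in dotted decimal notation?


/17 means 17 network bits, 15 host bits
Binary: 11111111111111111000000000000000
Mask: 255.255.128.0


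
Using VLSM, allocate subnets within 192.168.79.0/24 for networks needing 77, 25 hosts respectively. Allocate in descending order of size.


77 hosts -> /25 (126 usable): 192.168.79.0/25
25 hosts -> /27 (30 usable): 192.168.79.128/27
Allocation: 192.168.79.0/25 (77 hosts, 126 usable); 192.168.79.128/27 (25 hosts, 30 usable)


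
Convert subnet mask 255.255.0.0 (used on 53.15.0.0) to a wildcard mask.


Subnet mask: 255.255.0.0
Wildcard = 255.255.255.255 - subnet mask
255 - 255 = 0
255 - 255 = 0
255 - 0 = 255
255 - 0 = 255
Wildcard: 0.0.255.255


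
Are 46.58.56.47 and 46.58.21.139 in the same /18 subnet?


Mask: 255.255.192.0
46.58.56.47 AND mask = 46.58.0.0
46.58.21.139 AND mask = 46.58.0.0
Yes, same subnet (46.58.0.0)


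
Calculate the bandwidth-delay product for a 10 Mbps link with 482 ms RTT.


BDP = bandwidth * RTT
= 10 Mbps * 482 ms
= 10 * 1e6 * 482 / 1000 bits
= 4820000 bits
= 602500 bytes
= 588.3789 KB
BDP = 4820000 bits (602500 bytes)


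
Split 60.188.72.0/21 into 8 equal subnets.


New prefix = 21 + 3 = 24
Each subnet has 256 addresses
  60.188.72.0/24
  60.188.73.0/24
  60.188.74.0/24
  60.188.75.0/24
  60.188.76.0/24
  60.188.77.0/24
  60.188.78.0/24
  60.188.79.0/24
Subnets: 60.188.72.0/24, 60.188.73.0/24, 60.188.74.0/24, 60.188.75.0/24, 60.188.76.0/24, 60.188.77.0/24, 60.188.78.0/24, 60.188.79.0/24


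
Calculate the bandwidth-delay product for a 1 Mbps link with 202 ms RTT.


BDP = bandwidth * RTT
= 1 Mbps * 202 ms
= 1 * 1e6 * 202 / 1000 bits
= 202000 bits
= 25250 bytes
= 24.6582 KB
BDP = 202000 bits (25250 bytes)


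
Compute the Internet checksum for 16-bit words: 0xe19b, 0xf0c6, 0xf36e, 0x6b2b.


Sum all words (with carry folding):
+ 0xe19b = 0xe19b
+ 0xf0c6 = 0xd262
+ 0xf36e = 0xc5d1
+ 0x6b2b = 0x30fd
One's complement: ~0x30fd
Checksum = 0xcf02


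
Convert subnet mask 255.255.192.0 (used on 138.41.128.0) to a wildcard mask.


Subnet mask: 255.255.192.0
Wildcard = 255.255.255.255 - subnet mask
255 - 255 = 0
255 - 255 = 0
255 - 192 = 63
255 - 0 = 255
Wildcard: 0.0.63.255


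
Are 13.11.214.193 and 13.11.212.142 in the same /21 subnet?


Mask: 255.255.248.0
13.11.214.193 AND mask = 13.11.208.0
13.11.212.142 AND mask = 13.11.208.0
Yes, same subnet (13.11.208.0)


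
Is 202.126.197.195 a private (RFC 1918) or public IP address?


RFC 1918 private ranges:
  10.0.0.0/8 (10.0.0.0 - 10.255.255.255)
  172.16.0.0/12 (172.16.0.0 - 172.31.255.255)
  192.168.0.0/16 (192.168.0.0 - 192.168.255.255)
Public (not in any RFC 1918 range)


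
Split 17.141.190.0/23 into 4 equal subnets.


New prefix = 23 + 2 = 25
Each subnet has 128 addresses
  17.141.190.0/25
  17.141.190.128/25
  17.141.191.0/25
  17.141.191.128/25
Subnets: 17.141.190.0/25, 17.141.190.128/25, 17.141.191.0/25, 17.141.191.128/25


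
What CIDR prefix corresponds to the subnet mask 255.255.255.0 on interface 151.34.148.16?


Binary: 11111111.11111111.11111111.00000000
Count leading 1s
Prefix: /24


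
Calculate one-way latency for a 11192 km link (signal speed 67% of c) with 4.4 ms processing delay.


Speed = 0.67 * 3e5 km/s = 201000 km/s
Propagation delay = 11192 / 201000 = 0.0557 s = 55.6816 ms
Processing delay = 4.4 ms
Total one-way latency = 60.0816 ms


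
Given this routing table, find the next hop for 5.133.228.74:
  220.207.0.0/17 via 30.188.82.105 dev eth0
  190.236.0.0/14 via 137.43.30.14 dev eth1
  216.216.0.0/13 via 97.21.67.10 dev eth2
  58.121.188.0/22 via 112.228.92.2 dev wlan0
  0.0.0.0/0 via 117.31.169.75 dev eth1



Longest prefix match for 5.133.228.74:
  /17 220.207.0.0: no
  /14 190.236.0.0: no
  /13 216.216.0.0: no
  /22 58.121.188.0: no
  /0 0.0.0.0: MATCH
Selected: next-hop 117.31.169.75 via eth1 (matched /0)


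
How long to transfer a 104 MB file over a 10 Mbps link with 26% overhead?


Effective throughput = 10 * (1 - 26/100) = 7.4 Mbps
File size in Mb = 104 * 8 = 832 Mb
Time = 832 / 7.4
Time = 112.4324 seconds


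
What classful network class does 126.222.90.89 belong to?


First octet: 126
Binary: 01111110
0xxxxxxx -> Class A (1-126)
Class A, default mask 255.0.0.0 (/8)


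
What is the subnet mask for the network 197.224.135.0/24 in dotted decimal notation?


/24 means 24 network bits, 8 host bits
Binary: 11111111111111111111111100000000
Mask: 255.255.255.0


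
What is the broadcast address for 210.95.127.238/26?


Network: 210.95.127.192/26
Host bits = 6
Set all host bits to 1:
Broadcast: 210.95.127.255


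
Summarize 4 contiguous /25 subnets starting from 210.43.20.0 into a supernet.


Original prefix: /25
Number of subnets: 4 = 2^2
New prefix = 25 - 2 = 23
Supernet: 210.43.20.0/23


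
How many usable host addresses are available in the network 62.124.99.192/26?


Host bits = 32 - 26 = 6
Total addresses = 2^6 = 64
Usable = total - 2 (network and broadcast)
Usable hosts: 62


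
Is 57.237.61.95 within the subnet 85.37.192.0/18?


Subnet network: 85.37.192.0
Test IP AND mask: 57.237.0.0
No, 57.237.61.95 is not in 85.37.192.0/18


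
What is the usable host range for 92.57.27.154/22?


Network: 92.57.24.0
Broadcast: 92.57.27.255
First usable = network + 1
Last usable = broadcast - 1
Range: 92.57.24.1 to 92.57.27.254


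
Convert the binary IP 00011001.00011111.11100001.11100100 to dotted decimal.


00011001 = 25
00011111 = 31
11100001 = 225
11100100 = 228
IP: 25.31.225.228


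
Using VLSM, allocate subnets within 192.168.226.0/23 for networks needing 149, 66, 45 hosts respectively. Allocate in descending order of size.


149 hosts -> /24 (254 usable): 192.168.226.0/24
66 hosts -> /25 (126 usable): 192.168.227.0/25
45 hosts -> /26 (62 usable): 192.168.227.128/26
Allocation: 192.168.226.0/24 (149 hosts, 254 usable); 192.168.227.0/25 (66 hosts, 126 usable); 192.168.227.128/26 (45 hosts, 62 usable)


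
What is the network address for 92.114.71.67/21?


IP:   01011100.01110010.01000111.01000011
Mask: 11111111.11111111.11111000.00000000
AND operation:
Net:  01011100.01110010.01000000.00000000
Network: 92.114.64.0/21


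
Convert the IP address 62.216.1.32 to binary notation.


62 = 00111110
216 = 11011000
1 = 00000001
32 = 00100000
Binary: 00111110.11011000.00000001.00100000


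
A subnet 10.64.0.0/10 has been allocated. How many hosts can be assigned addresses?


Host bits = 32 - 10 = 22
Total addresses = 2^22 = 4194304
Usable = total - 2 (network and broadcast)
Usable hosts: 4194302


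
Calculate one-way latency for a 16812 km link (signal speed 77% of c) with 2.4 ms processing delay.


Speed = 0.77 * 3e5 km/s = 231000 km/s
Propagation delay = 16812 / 231000 = 0.0728 s = 72.7792 ms
Processing delay = 2.4 ms
Total one-way latency = 75.1792 ms


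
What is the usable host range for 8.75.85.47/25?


Network: 8.75.85.0
Broadcast: 8.75.85.127
First usable = network + 1
Last usable = broadcast - 1
Range: 8.75.85.1 to 8.75.85.126


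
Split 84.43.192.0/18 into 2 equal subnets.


New prefix = 18 + 1 = 19
Each subnet has 8192 addresses
  84.43.192.0/19
  84.43.224.0/19
Subnets: 84.43.192.0/19, 84.43.224.0/19


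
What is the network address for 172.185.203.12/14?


IP:   10101100.10111001.11001011.00001100
Mask: 11111111.11111100.00000000.00000000
AND operation:
Net:  10101100.10111000.00000000.00000000
Network: 172.184.0.0/14


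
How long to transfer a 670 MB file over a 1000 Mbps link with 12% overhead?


Effective throughput = 1000 * (1 - 12/100) = 880 Mbps
File size in Mb = 670 * 8 = 5360 Mb
Time = 5360 / 880
Time = 6.0909 seconds


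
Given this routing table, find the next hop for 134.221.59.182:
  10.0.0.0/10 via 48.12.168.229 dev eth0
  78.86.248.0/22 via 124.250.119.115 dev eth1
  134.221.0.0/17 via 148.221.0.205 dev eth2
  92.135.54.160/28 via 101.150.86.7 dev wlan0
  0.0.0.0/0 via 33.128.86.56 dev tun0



Longest prefix match for 134.221.59.182:
  /10 10.0.0.0: no
  /22 78.86.248.0: no
  /17 134.221.0.0: MATCH
  /28 92.135.54.160: no
  /0 0.0.0.0: MATCH
Selected: next-hop 148.221.0.205 via eth2 (matched /17)


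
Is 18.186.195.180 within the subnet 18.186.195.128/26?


Subnet network: 18.186.195.128
Test IP AND mask: 18.186.195.128
Yes, 18.186.195.180 is in 18.186.195.128/26


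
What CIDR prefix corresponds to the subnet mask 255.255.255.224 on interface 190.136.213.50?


Binary: 11111111.11111111.11111111.11100000
Count leading 1s
Prefix: /27


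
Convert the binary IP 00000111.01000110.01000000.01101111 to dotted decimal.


00000111 = 7
01000110 = 70
01000000 = 64
01101111 = 111
IP: 7.70.64.111


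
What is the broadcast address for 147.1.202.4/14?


Network: 147.0.0.0/14
Host bits = 18
Set all host bits to 1:
Broadcast: 147.3.255.255


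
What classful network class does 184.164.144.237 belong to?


First octet: 184
Binary: 10111000
10xxxxxx -> Class B (128-191)
Class B, default mask 255.255.0.0 (/16)


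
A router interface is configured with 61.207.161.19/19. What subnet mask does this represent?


/19 means 19 network bits, 13 host bits
Binary: 11111111111111111110000000000000
Mask: 255.255.224.0


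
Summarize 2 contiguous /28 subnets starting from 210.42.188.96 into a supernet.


Original prefix: /28
Number of subnets: 2 = 2^1
New prefix = 28 - 1 = 27
Supernet: 210.42.188.96/27


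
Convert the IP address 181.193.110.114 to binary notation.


181 = 10110101
193 = 11000001
110 = 01101110
114 = 01110010
Binary: 10110101.11000001.01101110.01110010


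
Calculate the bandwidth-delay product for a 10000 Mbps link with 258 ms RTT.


BDP = bandwidth * RTT
= 10000 Mbps * 258 ms
= 10000 * 1e6 * 258 / 1000 bits
= 2580000000 bits
= 322500000 bytes
= 314941.4062 KB
BDP = 2580000000 bits (322500000 bytes)


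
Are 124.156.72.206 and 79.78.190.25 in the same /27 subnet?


Mask: 255.255.255.224
124.156.72.206 AND mask = 124.156.72.192
79.78.190.25 AND mask = 79.78.190.0
No, different subnets (124.156.72.192 vs 79.78.190.0)


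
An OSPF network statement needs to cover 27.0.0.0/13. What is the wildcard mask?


Subnet mask: 255.248.0.0
Wildcard = 255.255.255.255 - subnet mask
255 - 255 = 0
255 - 248 = 7
255 - 0 = 255
255 - 0 = 255
Wildcard: 0.7.255.255


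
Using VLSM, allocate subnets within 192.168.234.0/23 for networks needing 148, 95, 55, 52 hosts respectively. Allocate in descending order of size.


148 hosts -> /24 (254 usable): 192.168.234.0/24
95 hosts -> /25 (126 usable): 192.168.235.0/25
55 hosts -> /26 (62 usable): 192.168.235.128/26
52 hosts -> /26 (62 usable): 192.168.235.192/26
Allocation: 192.168.234.0/24 (148 hosts, 254 usable); 192.168.235.0/25 (95 hosts, 126 usable); 192.168.235.128/26 (55 hosts, 62 usable); 192.168.235.192/26 (52 hosts, 62 usable)


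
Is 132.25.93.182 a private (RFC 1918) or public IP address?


RFC 1918 private ranges:
  10.0.0.0/8 (10.0.0.0 - 10.255.255.255)
  172.16.0.0/12 (172.16.0.0 - 172.31.255.255)
  192.168.0.0/16 (192.168.0.0 - 192.168.255.255)
Public (not in any RFC 1918 range)


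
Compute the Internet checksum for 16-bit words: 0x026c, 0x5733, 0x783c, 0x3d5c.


Sum all words (with carry folding):
+ 0x026c = 0x026c
+ 0x5733 = 0x599f
+ 0x783c = 0xd1db
+ 0x3d5c = 0x0f38
One's complement: ~0x0f38
Checksum = 0xf0c7


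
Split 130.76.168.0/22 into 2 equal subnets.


New prefix = 22 + 1 = 23
Each subnet has 512 addresses
  130.76.168.0/23
  130.76.170.0/23
Subnets: 130.76.168.0/23, 130.76.170.0/23


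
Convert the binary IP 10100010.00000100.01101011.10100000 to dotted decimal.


10100010 = 162
00000100 = 4
01101011 = 107
10100000 = 160
IP: 162.4.107.160


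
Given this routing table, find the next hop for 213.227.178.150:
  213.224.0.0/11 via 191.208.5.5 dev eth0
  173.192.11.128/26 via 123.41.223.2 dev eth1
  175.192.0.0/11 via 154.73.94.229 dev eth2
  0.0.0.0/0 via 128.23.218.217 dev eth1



Longest prefix match for 213.227.178.150:
  /11 213.224.0.0: MATCH
  /26 173.192.11.128: no
  /11 175.192.0.0: no
  /0 0.0.0.0: MATCH
Selected: next-hop 191.208.5.5 via eth0 (matched /11)


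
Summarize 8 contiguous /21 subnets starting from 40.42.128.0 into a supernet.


Original prefix: /21
Number of subnets: 8 = 2^3
New prefix = 21 - 3 = 18
Supernet: 40.42.128.0/18


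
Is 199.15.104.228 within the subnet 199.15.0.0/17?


Subnet network: 199.15.0.0
Test IP AND mask: 199.15.0.0
Yes, 199.15.104.228 is in 199.15.0.0/17


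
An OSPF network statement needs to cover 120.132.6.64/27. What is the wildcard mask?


Subnet mask: 255.255.255.224
Wildcard = 255.255.255.255 - subnet mask
255 - 255 = 0
255 - 255 = 0
255 - 255 = 0
255 - 224 = 31
Wildcard: 0.0.0.31


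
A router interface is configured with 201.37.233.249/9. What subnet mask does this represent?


/9 means 9 network bits, 23 host bits
Binary: 11111111100000000000000000000000
Mask: 255.128.0.0


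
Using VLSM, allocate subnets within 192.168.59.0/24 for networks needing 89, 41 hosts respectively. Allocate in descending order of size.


89 hosts -> /25 (126 usable): 192.168.59.0/25
41 hosts -> /26 (62 usable): 192.168.59.128/26
Allocation: 192.168.59.0/25 (89 hosts, 126 usable); 192.168.59.128/26 (41 hosts, 62 usable)


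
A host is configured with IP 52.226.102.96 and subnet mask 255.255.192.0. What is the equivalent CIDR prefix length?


Binary: 11111111.11111111.11000000.00000000
Count leading 1s
Prefix: /18


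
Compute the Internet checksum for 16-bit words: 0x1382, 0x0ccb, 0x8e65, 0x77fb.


Sum all words (with carry folding):
+ 0x1382 = 0x1382
+ 0x0ccb = 0x204d
+ 0x8e65 = 0xaeb2
+ 0x77fb = 0x26ae
One's complement: ~0x26ae
Checksum = 0xd951


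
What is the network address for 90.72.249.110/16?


IP:   01011010.01001000.11111001.01101110
Mask: 11111111.11111111.00000000.00000000
AND operation:
Net:  01011010.01001000.00000000.00000000
Network: 90.72.0.0/16


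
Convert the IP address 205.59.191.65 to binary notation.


205 = 11001101
59 = 00111011
191 = 10111111
65 = 01000001
Binary: 11001101.00111011.10111111.01000001


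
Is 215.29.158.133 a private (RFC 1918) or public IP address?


RFC 1918 private ranges:
  10.0.0.0/8 (10.0.0.0 - 10.255.255.255)
  172.16.0.0/12 (172.16.0.0 - 172.31.255.255)
  192.168.0.0/16 (192.168.0.0 - 192.168.255.255)
Public (not in any RFC 1918 range)


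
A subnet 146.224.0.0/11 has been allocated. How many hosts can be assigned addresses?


Host bits = 32 - 11 = 21
Total addresses = 2^21 = 2097152
Usable = total - 2 (network and broadcast)
Usable hosts: 2097150


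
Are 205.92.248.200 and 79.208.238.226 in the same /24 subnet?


Mask: 255.255.255.0
205.92.248.200 AND mask = 205.92.248.0
79.208.238.226 AND mask = 79.208.238.0
No, different subnets (205.92.248.0 vs 79.208.238.0)


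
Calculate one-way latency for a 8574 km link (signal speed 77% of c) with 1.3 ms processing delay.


Speed = 0.77 * 3e5 km/s = 231000 km/s
Propagation delay = 8574 / 231000 = 0.0371 s = 37.1169 ms
Processing delay = 1.3 ms
Total one-way latency = 38.4169 ms


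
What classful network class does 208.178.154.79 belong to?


First octet: 208
Binary: 11010000
110xxxxx -> Class C (192-223)
Class C, default mask 255.255.255.0 (/24)


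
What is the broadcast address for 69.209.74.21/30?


Network: 69.209.74.20/30
Host bits = 2
Set all host bits to 1:
Broadcast: 69.209.74.23


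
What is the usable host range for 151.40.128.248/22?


Network: 151.40.128.0
Broadcast: 151.40.131.255
First usable = network + 1
Last usable = broadcast - 1
Range: 151.40.128.1 to 151.40.131.254


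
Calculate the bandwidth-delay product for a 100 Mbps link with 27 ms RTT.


BDP = bandwidth * RTT
= 100 Mbps * 27 ms
= 100 * 1e6 * 27 / 1000 bits
= 2700000 bits
= 337500 bytes
= 329.5898 KB
BDP = 2700000 bits (337500 bytes)


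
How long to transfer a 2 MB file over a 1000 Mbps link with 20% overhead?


Effective throughput = 1000 * (1 - 20/100) = 800 Mbps
File size in Mb = 2 * 8 = 16 Mb
Time = 16 / 800
Time = 0.02 seconds


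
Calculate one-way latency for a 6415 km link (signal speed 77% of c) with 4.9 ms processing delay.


Speed = 0.77 * 3e5 km/s = 231000 km/s
Propagation delay = 6415 / 231000 = 0.0278 s = 27.7706 ms
Processing delay = 4.9 ms
Total one-way latency = 32.6706 ms


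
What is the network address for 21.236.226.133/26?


IP:   00010101.11101100.11100010.10000101
Mask: 11111111.11111111.11111111.11000000
AND operation:
Net:  00010101.11101100.11100010.10000000
Network: 21.236.226.128/26


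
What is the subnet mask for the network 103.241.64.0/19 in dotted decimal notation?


/19 means 19 network bits, 13 host bits
Binary: 11111111111111111110000000000000
Mask: 255.255.224.0


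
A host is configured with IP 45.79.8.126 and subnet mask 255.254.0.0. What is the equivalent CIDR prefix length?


Binary: 11111111.11111110.00000000.00000000
Count leading 1s
Prefix: /15


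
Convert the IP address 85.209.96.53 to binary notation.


85 = 01010101
209 = 11010001
96 = 01100000
53 = 00110101
Binary: 01010101.11010001.01100000.00110101


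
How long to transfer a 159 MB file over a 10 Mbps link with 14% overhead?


Effective throughput = 10 * (1 - 14/100) = 8.6 Mbps
File size in Mb = 159 * 8 = 1272 Mb
Time = 1272 / 8.6
Time = 147.907 seconds


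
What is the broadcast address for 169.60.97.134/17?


Network: 169.60.0.0/17
Host bits = 15
Set all host bits to 1:
Broadcast: 169.60.127.255


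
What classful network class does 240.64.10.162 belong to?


First octet: 240
Binary: 11110000
1111xxxx -> Class E (240-255)
Class E (reserved), default mask N/A


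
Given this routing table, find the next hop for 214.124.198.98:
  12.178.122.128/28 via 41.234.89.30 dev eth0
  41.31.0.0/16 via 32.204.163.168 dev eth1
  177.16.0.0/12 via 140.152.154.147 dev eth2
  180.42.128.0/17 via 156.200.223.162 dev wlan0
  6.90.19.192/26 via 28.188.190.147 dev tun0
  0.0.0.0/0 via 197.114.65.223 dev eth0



Longest prefix match for 214.124.198.98:
  /28 12.178.122.128: no
  /16 41.31.0.0: no
  /12 177.16.0.0: no
  /17 180.42.128.0: no
  /26 6.90.19.192: no
  /0 0.0.0.0: MATCH
Selected: next-hop 197.114.65.223 via eth0 (matched /0)


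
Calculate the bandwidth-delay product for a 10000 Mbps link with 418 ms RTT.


BDP = bandwidth * RTT
= 10000 Mbps * 418 ms
= 10000 * 1e6 * 418 / 1000 bits
= 4180000000 bits
= 522500000 bytes
= 510253.9062 KB
BDP = 4180000000 bits (522500000 bytes)


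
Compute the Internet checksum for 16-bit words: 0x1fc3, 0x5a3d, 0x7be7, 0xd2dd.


Sum all words (with carry folding):
+ 0x1fc3 = 0x1fc3
+ 0x5a3d = 0x7a00
+ 0x7be7 = 0xf5e7
+ 0xd2dd = 0xc8c5
One's complement: ~0xc8c5
Checksum = 0x373a


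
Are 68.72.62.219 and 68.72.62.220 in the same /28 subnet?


Mask: 255.255.255.240
68.72.62.219 AND mask = 68.72.62.208
68.72.62.220 AND mask = 68.72.62.208
Yes, same subnet (68.72.62.208)


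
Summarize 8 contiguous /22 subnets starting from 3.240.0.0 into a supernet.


Original prefix: /22
Number of subnets: 8 = 2^3
New prefix = 22 - 3 = 19
Supernet: 3.240.0.0/19


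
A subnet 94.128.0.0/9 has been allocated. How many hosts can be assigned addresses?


Host bits = 32 - 9 = 23
Total addresses = 2^23 = 8388608
Usable = total - 2 (network and broadcast)
Usable hosts: 8388606


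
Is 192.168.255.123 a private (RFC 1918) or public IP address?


RFC 1918 private ranges:
  10.0.0.0/8 (10.0.0.0 - 10.255.255.255)
  172.16.0.0/12 (172.16.0.0 - 172.31.255.255)
  192.168.0.0/16 (192.168.0.0 - 192.168.255.255)
Private (in 192.168.0.0/16)


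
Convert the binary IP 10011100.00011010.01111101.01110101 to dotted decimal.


10011100 = 156
00011010 = 26
01111101 = 125
01110101 = 117
IP: 156.26.125.117


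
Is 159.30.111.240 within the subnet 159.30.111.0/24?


Subnet network: 159.30.111.0
Test IP AND mask: 159.30.111.0
Yes, 159.30.111.240 is in 159.30.111.0/24


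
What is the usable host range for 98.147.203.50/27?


Network: 98.147.203.32
Broadcast: 98.147.203.63
First usable = network + 1
Last usable = broadcast - 1
Range: 98.147.203.33 to 98.147.203.62


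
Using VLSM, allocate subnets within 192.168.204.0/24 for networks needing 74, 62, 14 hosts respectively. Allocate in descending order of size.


74 hosts -> /25 (126 usable): 192.168.204.0/25
62 hosts -> /26 (62 usable): 192.168.204.128/26
14 hosts -> /28 (14 usable): 192.168.204.192/28
Allocation: 192.168.204.0/25 (74 hosts, 126 usable); 192.168.204.128/26 (62 hosts, 62 usable); 192.168.204.192/28 (14 hosts, 14 usable)


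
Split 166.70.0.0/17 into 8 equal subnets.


New prefix = 17 + 3 = 20
Each subnet has 4096 addresses
  166.70.0.0/20
  166.70.16.0/20
  166.70.32.0/20
  166.70.48.0/20
  166.70.64.0/20
  166.70.80.0/20
  166.70.96.0/20
  166.70.112.0/20
Subnets: 166.70.0.0/20, 166.70.16.0/20, 166.70.32.0/20, 166.70.48.0/20, 166.70.64.0/20, 166.70.80.0/20, 166.70.96.0/20, 166.70.112.0/20


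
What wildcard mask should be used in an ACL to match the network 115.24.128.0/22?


Subnet mask: 255.255.252.0
Wildcard = 255.255.255.255 - subnet mask
255 - 255 = 0
255 - 255 = 0
255 - 252 = 3
255 - 0 = 255
Wildcard: 0.0.3.255


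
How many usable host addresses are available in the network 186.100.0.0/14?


Host bits = 32 - 14 = 18
Total addresses = 2^18 = 262144
Usable = total - 2 (network and broadcast)
Usable hosts: 262142


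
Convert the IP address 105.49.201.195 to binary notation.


105 = 01101001
49 = 00110001
201 = 11001001
195 = 11000011
Binary: 01101001.00110001.11001001.11000011


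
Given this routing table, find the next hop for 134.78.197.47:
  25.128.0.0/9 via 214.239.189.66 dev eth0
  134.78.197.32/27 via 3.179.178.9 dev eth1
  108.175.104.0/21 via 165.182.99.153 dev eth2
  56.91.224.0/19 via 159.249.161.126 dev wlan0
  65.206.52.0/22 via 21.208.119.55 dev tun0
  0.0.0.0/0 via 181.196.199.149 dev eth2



Longest prefix match for 134.78.197.47:
  /9 25.128.0.0: no
  /27 134.78.197.32: MATCH
  /21 108.175.104.0: no
  /19 56.91.224.0: no
  /22 65.206.52.0: no
  /0 0.0.0.0: MATCH
Selected: next-hop 3.179.178.9 via eth1 (matched /27)


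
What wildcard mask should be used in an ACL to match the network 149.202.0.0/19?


Subnet mask: 255.255.224.0
Wildcard = 255.255.255.255 - subnet mask
255 - 255 = 0
255 - 255 = 0
255 - 224 = 31
255 - 0 = 255
Wildcard: 0.0.31.255


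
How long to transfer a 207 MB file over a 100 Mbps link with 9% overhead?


Effective throughput = 100 * (1 - 9/100) = 91 Mbps
File size in Mb = 207 * 8 = 1656 Mb
Time = 1656 / 91
Time = 18.1978 seconds


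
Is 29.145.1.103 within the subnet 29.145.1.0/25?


Subnet network: 29.145.1.0
Test IP AND mask: 29.145.1.0
Yes, 29.145.1.103 is in 29.145.1.0/25


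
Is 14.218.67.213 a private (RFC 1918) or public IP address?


RFC 1918 private ranges:
  10.0.0.0/8 (10.0.0.0 - 10.255.255.255)
  172.16.0.0/12 (172.16.0.0 - 172.31.255.255)
  192.168.0.0/16 (192.168.0.0 - 192.168.255.255)
Public (not in any RFC 1918 range)


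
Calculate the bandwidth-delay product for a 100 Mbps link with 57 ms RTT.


BDP = bandwidth * RTT
= 100 Mbps * 57 ms
= 100 * 1e6 * 57 / 1000 bits
= 5700000 bits
= 712500 bytes
= 695.8008 KB
BDP = 5700000 bits (712500 bytes)


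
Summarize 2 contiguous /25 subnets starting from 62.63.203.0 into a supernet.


Original prefix: /25
Number of subnets: 2 = 2^1
New prefix = 25 - 1 = 24
Supernet: 62.63.203.0/24


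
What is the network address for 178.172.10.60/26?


IP:   10110010.10101100.00001010.00111100
Mask: 11111111.11111111.11111111.11000000
AND operation:
Net:  10110010.10101100.00001010.00000000
Network: 178.172.10.0/26


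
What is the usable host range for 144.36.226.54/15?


Network: 144.36.0.0
Broadcast: 144.37.255.255
First usable = network + 1
Last usable = broadcast - 1
Range: 144.36.0.1 to 144.37.255.254


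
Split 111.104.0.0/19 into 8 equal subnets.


New prefix = 19 + 3 = 22
Each subnet has 1024 addresses
  111.104.0.0/22
  111.104.4.0/22
  111.104.8.0/22
  111.104.12.0/22
  111.104.16.0/22
  111.104.20.0/22
  111.104.24.0/22
  111.104.28.0/22
Subnets: 111.104.0.0/22, 111.104.4.0/22, 111.104.8.0/22, 111.104.12.0/22, 111.104.16.0/22, 111.104.20.0/22, 111.104.24.0/22, 111.104.28.0/22


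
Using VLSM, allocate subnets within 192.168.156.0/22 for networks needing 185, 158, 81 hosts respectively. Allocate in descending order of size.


185 hosts -> /24 (254 usable): 192.168.156.0/24
158 hosts -> /24 (254 usable): 192.168.157.0/24
81 hosts -> /25 (126 usable): 192.168.158.0/25
Allocation: 192.168.156.0/24 (185 hosts, 254 usable); 192.168.157.0/24 (158 hosts, 254 usable); 192.168.158.0/25 (81 hosts, 126 usable)


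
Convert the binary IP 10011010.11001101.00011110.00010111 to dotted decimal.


10011010 = 154
11001101 = 205
00011110 = 30
00010111 = 23
IP: 154.205.30.23


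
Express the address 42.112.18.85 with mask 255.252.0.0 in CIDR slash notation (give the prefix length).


Binary: 11111111.11111100.00000000.00000000
Count leading 1s
Prefix: /14
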